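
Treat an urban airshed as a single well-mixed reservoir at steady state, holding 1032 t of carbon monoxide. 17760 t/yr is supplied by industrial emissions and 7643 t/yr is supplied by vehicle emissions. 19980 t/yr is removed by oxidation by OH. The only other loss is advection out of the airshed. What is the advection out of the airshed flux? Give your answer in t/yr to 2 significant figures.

At steady state ΣF_in = ΣF_out.
ΣF_in = 17760 + 7643 = 25403 t/yr.
Advection out of the airshed flux = ΣF_in − (19980) = 25403 − 19980 = 5423 t/yr.

5400 t/yr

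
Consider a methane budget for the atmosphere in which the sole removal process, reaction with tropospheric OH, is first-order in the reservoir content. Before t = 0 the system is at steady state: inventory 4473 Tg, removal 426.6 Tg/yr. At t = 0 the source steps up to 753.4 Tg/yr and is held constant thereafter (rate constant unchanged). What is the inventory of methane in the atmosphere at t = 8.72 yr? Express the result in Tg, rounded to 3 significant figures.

τ = M₀/F₀ = 4473/426.6 = 10.49 yr; rate constant k = 1/τ.
New steady state M_∞ = F₁/k = F₁·τ = 753.4 × 10.49 = 7899.6 Tg.
M(t) = M_∞ + (M₀ − M_∞)·e^(−t/τ); t/τ = 8.72/10.49 = 0.8316, so e^(−t/τ) = 0.4353.
M(t) = 7899.6 − 3427 × 0.4353 = 6407.9 Tg.

6410 Tg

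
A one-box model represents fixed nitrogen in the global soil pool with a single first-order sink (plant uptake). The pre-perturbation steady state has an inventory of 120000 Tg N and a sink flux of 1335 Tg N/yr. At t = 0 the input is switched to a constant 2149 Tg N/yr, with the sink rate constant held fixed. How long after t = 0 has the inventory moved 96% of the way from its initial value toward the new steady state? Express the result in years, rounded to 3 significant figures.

τ = M₀/F₀ = 120000/1335 = 89.89 yr.
The remaining gap fraction is e^(−t/τ); 96% covered ⇒ e^(−t/τ) = 0.0400.
t = −τ ln(0.0400) = 89.89 × 3.219 = 289.3 yr.

289 yr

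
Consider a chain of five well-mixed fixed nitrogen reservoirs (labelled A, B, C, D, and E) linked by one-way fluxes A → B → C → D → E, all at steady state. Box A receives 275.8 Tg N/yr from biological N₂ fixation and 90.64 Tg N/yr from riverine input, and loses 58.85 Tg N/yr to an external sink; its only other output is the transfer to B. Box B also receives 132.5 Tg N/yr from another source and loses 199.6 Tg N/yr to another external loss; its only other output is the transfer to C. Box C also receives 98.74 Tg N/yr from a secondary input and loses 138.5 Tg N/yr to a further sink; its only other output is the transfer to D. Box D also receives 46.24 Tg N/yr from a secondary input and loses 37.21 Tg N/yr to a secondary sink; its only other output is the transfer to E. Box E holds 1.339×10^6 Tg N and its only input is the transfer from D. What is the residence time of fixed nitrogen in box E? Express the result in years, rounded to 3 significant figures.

6380 yr

Box A: F(A→B) = (275.8 + 90.64) − 58.85 = 307.59 Tg N/yr.
Box B: F(B→C) = (307.59 + 132.5) − 199.6 = 240.49 Tg N/yr.
Box C: F(C→D) = (240.49 + 98.74) − 138.5 = 200.73 Tg N/yr.
Box D: F(D→E) = (200.73 + 46.24) − 37.21 = 209.76 Tg N/yr.
Box E throughput = its input = 209.76 Tg N/yr; τ = 1.339×10^6 / 209.76 = 6383 yr.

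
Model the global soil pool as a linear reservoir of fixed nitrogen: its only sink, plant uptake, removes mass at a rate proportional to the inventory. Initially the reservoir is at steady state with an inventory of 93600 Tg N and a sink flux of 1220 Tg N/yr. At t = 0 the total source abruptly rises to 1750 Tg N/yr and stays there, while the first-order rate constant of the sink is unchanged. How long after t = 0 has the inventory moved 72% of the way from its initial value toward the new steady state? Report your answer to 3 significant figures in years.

τ = M₀/F₀ = 93600/1220 = 76.72 yr.
The remaining gap fraction is e^(−t/τ); 72% covered ⇒ e^(−t/τ) = 0.280.
t = −τ ln(0.280) = 76.72 × 1.273 = 97.66 yr.

97.7 yr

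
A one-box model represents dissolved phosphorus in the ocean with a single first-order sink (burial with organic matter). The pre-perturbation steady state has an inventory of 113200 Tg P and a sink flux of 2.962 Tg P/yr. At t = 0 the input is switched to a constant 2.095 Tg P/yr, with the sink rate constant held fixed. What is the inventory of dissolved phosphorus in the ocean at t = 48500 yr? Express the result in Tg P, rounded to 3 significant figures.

The sink rate constant is k = F₀/M₀ = 2.962/113200 = 2.617×10^-5 yr⁻¹.
Solving dM/dt = F₁ − kM with M(0) = M₀ gives M(t) = F₁/k + (M₀ − F₁/k)·e^(−kt).
F₁/k = 2.095/2.617×10^-5 = 80065 Tg P; kt = 2.617×10^-5 × 48500 = 1.269, e^(−kt) = 0.2811.
M(48500) = 80065 + (113200 − 80065) × 0.2811 = 80065 + 9314 = 89380 Tg P.

89400 Tg P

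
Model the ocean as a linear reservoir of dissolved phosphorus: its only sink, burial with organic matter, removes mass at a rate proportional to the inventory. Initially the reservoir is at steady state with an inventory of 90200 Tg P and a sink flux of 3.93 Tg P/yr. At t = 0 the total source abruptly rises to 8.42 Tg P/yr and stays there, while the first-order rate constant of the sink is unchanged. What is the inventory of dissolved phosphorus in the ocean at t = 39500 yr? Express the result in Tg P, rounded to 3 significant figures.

The sink rate constant is k = F₀/M₀ = 3.93/90200 = 4.357×10^-5 yr⁻¹.
Solving dM/dt = F₁ − kM with M(0) = M₀ gives M(t) = F₁/k + (M₀ − F₁/k)·e^(−kt).
F₁/k = 8.42/4.357×10^-5 = 193250 Tg P; kt = 4.357×10^-5 × 39500 = 1.721, e^(−kt) = 0.1789.
M(39500) = 193250 + (90200 − 193250) × 0.1789 = 193250 − 18430 = 174820 Tg P.

175000 Tg P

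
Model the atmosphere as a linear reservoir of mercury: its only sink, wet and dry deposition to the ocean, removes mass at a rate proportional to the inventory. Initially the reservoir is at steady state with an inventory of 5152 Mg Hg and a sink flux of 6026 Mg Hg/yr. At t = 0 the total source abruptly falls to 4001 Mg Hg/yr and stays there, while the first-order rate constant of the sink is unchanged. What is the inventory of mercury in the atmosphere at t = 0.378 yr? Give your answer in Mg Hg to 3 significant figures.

4530 Mg Hg

τ = M₀/F₀ = 5152/6026 = 0.8550 yr; rate constant k = 1/τ.
New steady state M_∞ = F₁/k = F₁·τ = 4001 × 0.8550 = 3420.7 Mg Hg.
M(t) = M_∞ + (M₀ − M_∞)·e^(−t/τ); t/τ = 0.378/0.8550 = 0.4421, so e^(−t/τ) = 0.6427.
M(t) = 3420.7 + 1731 × 0.6427 = 4533.4 Mg Hg.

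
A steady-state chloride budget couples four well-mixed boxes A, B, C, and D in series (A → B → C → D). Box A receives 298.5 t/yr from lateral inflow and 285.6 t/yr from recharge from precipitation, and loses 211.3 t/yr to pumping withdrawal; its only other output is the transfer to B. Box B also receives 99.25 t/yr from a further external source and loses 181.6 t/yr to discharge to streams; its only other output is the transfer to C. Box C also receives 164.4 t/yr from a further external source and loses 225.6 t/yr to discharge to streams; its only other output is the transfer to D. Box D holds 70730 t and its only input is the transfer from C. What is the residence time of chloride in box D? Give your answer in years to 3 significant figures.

309 yr

Box A: F(A→B) = (298.5 + 285.6) − 211.3 = 372.80 t/yr.
Box B: F(B→C) = (372.80 + 99.25) − 181.6 = 290.45 t/yr.
Box C: F(C→D) = (290.45 + 164.4) − 225.6 = 229.25 t/yr.
Box D throughput = its input = 229.25 t/yr; τ = 70730 / 229.25 = 308.5 yr.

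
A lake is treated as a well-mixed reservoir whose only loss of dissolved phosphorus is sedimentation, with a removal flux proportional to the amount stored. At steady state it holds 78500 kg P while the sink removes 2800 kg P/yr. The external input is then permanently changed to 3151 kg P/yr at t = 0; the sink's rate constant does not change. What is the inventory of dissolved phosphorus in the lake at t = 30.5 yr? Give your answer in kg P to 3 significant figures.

85000 kg P

The sink rate constant is k = F₀/M₀ = 2800/78500 = 0.03567 yr⁻¹.
Solving dM/dt = F₁ − kM with M(0) = M₀ gives M(t) = F₁/k + (M₀ − F₁/k)·e^(−kt).
F₁/k = 3151/0.03567 = 88341 kg P; kt = 0.03567 × 30.5 = 1.088, e^(−kt) = 0.3369.
M(30.5) = 88341 + (78500 − 88341) × 0.3369 = 88341 − 3316 = 85025 kg P.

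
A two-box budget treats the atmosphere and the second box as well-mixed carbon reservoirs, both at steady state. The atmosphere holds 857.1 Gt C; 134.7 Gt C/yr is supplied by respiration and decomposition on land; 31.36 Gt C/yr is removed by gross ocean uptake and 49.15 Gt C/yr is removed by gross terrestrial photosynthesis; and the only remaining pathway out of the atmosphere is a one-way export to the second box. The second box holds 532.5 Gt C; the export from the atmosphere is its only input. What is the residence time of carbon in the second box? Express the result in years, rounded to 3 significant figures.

9.83 yr

Balance the atmosphere: ΣF_in = 134.70 Gt C/yr.
Export to the second box = ΣF_in − (31.36 + 49.15) = 54.190 Gt C/yr.
At steady state the output of the second box equals its input, 54.190 Gt C/yr.
τ = M / F = 532.5 / 54.190 = 9.827 yr.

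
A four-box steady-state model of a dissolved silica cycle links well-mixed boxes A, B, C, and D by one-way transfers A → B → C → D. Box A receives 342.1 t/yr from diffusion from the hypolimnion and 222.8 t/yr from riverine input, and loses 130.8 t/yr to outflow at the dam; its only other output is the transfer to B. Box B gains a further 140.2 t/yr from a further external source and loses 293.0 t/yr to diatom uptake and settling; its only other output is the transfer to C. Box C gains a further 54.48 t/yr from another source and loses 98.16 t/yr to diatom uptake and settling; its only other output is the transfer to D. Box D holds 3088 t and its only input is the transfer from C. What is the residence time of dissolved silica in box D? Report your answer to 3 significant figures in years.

13.0 yr

Box A: F(A→B) = (342.1 + 222.8) − 130.8 = 434.10 t/yr.
Box B: F(B→C) = (434.10 + 140.2) − 293.0 = 281.30 t/yr.
Box C: F(C→D) = (281.30 + 54.48) − 98.16 = 237.62 t/yr.
Box D throughput = its input = 237.62 t/yr; τ = 3088 / 237.62 = 13.00 yr.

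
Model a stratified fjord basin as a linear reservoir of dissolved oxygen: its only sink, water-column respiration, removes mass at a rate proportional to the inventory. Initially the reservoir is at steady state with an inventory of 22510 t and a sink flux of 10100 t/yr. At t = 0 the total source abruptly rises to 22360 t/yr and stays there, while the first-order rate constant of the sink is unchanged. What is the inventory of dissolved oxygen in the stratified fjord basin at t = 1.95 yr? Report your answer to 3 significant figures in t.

38400 t

The sink rate constant is k = F₀/M₀ = 10100/22510 = 0.4487 yr⁻¹.
Solving dM/dt = F₁ − kM with M(0) = M₀ gives M(t) = F₁/k + (M₀ − F₁/k)·e^(−kt).
F₁/k = 22360/0.4487 = 49834 t; kt = 0.4487 × 1.95 = 0.8749, e^(−kt) = 0.4169.
M(1.95) = 49834 + (22510 − 49834) × 0.4169 = 49834 − 11390 = 38443 t.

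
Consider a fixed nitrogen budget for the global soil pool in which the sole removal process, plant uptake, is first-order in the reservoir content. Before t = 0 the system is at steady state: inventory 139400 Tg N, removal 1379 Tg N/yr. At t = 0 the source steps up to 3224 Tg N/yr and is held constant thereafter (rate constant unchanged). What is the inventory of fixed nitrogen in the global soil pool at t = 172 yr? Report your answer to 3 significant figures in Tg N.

τ = M₀/F₀ = 139400/1379 = 101.1 yr; rate constant k = 1/τ.
New steady state M_∞ = F₁/k = F₁·τ = 3224 × 101.1 = 325910 Tg N.
M(t) = M_∞ + (M₀ − M_∞)·e^(−t/τ); t/τ = 172/101.1 = 1.701, so e^(−t/τ) = 0.1824.
M(t) = 325910 − 186500 × 0.1824 = 291890 Tg N.

292000 Tg N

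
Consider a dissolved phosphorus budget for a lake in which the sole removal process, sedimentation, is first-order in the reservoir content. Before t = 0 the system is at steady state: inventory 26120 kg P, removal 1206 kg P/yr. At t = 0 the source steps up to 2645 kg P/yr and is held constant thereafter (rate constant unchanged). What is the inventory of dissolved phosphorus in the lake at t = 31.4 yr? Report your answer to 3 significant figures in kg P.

τ = M₀/F₀ = 26120/1206 = 21.66 yr; rate constant k = 1/τ.
New steady state M_∞ = F₁/k = F₁·τ = 2645 × 21.66 = 57286 kg P.
M(t) = M_∞ + (M₀ − M_∞)·e^(−t/τ); t/τ = 31.4/21.66 = 1.450, so e^(−t/τ) = 0.2346.
M(t) = 57286 − 31170 × 0.2346 = 49974 kg P.

50000 kg P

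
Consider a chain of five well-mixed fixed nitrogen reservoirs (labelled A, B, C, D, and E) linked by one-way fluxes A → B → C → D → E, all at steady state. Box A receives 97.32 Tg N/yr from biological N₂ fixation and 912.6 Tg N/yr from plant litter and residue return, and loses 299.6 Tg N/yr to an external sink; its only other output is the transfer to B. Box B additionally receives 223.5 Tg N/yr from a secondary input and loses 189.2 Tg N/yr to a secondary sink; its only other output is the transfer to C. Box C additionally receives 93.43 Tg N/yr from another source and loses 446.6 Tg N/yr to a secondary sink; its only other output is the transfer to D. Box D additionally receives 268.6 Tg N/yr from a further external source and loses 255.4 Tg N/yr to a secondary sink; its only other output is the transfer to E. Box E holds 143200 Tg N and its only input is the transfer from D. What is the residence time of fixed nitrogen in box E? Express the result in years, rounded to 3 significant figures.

Box A: F(A→B) = (97.32 + 912.6) − 299.6 = 710.32 Tg N/yr.
Box B: F(B→C) = (710.32 + 223.5) − 189.2 = 744.62 Tg N/yr.
Box C: F(C→D) = (744.62 + 93.43) − 446.6 = 391.45 Tg N/yr.
Box D: F(D→E) = (391.45 + 268.6) − 255.4 = 404.65 Tg N/yr.
Box E throughput = its input = 404.65 Tg N/yr; τ = 143200 / 404.65 = 353.9 yr.

354 yr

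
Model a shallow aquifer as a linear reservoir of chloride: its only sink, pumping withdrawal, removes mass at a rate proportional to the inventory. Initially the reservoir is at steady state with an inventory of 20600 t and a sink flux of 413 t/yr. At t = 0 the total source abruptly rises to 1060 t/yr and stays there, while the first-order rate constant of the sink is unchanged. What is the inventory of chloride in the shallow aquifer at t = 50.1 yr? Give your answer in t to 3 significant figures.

41100 t

Residence time τ = M₀/F₀ = 49.88 yr. The eventual steady state is M_∞ = M₀·(F₁/F₀) = 20600 × 1060/413 = 52872 t.
The anomaly ΔM(t) = M(t) − M_∞ decays as ΔM₀·e^(−t/τ) with ΔM₀ = 20600 − 52872 = −32270 t.
At t = 50.1 yr, e^(−t/τ) = e^(−1.004) = 0.3663, so ΔM = −11820 t and M = 52872 − 11820 = 41052 t.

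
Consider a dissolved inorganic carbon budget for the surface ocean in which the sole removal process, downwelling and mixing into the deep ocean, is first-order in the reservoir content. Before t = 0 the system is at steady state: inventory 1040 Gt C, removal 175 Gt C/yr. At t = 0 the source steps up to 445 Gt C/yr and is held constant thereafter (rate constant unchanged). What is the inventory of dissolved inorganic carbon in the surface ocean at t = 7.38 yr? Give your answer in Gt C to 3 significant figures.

Residence time τ = M₀/F₀ = 5.943 yr. The eventual steady state is M_∞ = M₀·(F₁/F₀) = 1040 × 445/175 = 2644.6 Gt C.
The anomaly ΔM(t) = M(t) − M_∞ decays as ΔM₀·e^(−t/τ) with ΔM₀ = 1040 − 2644.6 = −1605 Gt C.
At t = 7.38 yr, e^(−t/τ) = e^(−1.242) = 0.2889, so ΔM = −463.5 Gt C and M = 2644.6 − 463.5 = 2181.1 Gt C.

2180 Gt C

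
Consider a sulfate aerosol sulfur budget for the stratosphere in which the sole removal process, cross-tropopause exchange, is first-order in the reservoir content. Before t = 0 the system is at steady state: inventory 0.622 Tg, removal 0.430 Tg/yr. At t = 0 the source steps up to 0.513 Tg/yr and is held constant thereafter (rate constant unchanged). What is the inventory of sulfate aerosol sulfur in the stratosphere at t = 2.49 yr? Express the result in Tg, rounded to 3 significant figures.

The sink rate constant is k = F₀/M₀ = 0.430/0.622 = 0.6913 yr⁻¹.
Solving dM/dt = F₁ − kM with M(0) = M₀ gives M(t) = F₁/k + (M₀ − F₁/k)·e^(−kt).
F₁/k = 0.513/0.6913 = 0.74206 Tg; kt = 0.6913 × 2.49 = 1.721, e^(−kt) = 0.1788.
M(2.49) = 0.74206 + (0.622 − 0.74206) × 0.1788 = 0.74206 − 0.02147 = 0.72059 Tg.

0.721 Tg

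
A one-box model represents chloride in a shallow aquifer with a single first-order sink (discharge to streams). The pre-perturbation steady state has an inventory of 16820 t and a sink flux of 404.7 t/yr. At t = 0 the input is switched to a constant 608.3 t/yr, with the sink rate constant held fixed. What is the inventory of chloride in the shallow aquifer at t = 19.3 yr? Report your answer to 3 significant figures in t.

20000 t

τ = M₀/F₀ = 16820/404.7 = 41.56 yr; rate constant k = 1/τ.
New steady state M_∞ = F₁/k = F₁·τ = 608.3 × 41.56 = 25282 t.
M(t) = M_∞ + (M₀ − M_∞)·e^(−t/τ); t/τ = 19.3/41.56 = 0.4644, so e^(−t/τ) = 0.6285.
M(t) = 25282 − 8462 × 0.6285 = 19963 t.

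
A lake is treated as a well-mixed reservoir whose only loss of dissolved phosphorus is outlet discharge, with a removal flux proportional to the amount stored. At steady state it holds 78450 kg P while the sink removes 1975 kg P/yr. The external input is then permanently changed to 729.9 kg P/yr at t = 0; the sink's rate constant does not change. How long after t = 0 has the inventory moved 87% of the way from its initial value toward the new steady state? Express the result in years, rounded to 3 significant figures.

81.0 yr

τ = M₀/F₀ = 78450/1975 = 39.72 yr.
The remaining gap fraction is e^(−t/τ); 87% covered ⇒ e^(−t/τ) = 0.130.
t = −τ ln(0.130) = 39.72 × 2.040 = 81.04 yr.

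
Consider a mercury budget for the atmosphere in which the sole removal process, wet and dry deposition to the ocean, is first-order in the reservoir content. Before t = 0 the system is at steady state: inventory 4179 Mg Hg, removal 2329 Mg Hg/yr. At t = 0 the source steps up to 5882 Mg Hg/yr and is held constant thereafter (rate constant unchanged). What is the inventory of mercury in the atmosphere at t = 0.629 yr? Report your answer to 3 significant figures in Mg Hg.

The sink rate constant is k = F₀/M₀ = 2329/4179 = 0.5573 yr⁻¹.
Solving dM/dt = F₁ − kM with M(0) = M₀ gives M(t) = F₁/k + (M₀ − F₁/k)·e^(−kt).
F₁/k = 5882/0.5573 = 10554 Mg Hg; kt = 0.5573 × 0.629 = 0.3505, e^(−kt) = 0.7043.
M(0.629) = 10554 + (4179 − 10554) × 0.7043 = 10554 − 4490 = 6064.2 Mg Hg.

6060 Mg Hg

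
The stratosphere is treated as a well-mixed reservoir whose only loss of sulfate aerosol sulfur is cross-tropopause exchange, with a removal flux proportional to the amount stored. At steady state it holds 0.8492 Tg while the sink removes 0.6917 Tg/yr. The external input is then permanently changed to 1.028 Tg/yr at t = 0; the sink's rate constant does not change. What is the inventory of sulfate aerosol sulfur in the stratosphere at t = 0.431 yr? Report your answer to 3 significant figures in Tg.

0.971 Tg

The sink rate constant is k = F₀/M₀ = 0.6917/0.8492 = 0.8145 yr⁻¹.
Solving dM/dt = F₁ − kM with M(0) = M₀ gives M(t) = F₁/k + (M₀ − F₁/k)·e^(−kt).
F₁/k = 1.028/0.8145 = 1.2621 Tg; kt = 0.8145 × 0.431 = 0.3511, e^(−kt) = 0.7039.
M(0.431) = 1.2621 + (0.8492 − 1.2621) × 0.7039 = 1.2621 − 0.2906 = 0.97144 Tg.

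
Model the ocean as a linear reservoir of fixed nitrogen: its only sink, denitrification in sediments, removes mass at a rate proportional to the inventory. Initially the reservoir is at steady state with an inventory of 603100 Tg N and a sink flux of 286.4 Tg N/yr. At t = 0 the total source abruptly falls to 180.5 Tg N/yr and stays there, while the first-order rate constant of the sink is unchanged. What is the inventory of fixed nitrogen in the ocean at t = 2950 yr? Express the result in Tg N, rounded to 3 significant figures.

435000 Tg N

The sink rate constant is k = F₀/M₀ = 286.4/603100 = 0.0004749 yr⁻¹.
Solving dM/dt = F₁ − kM with M(0) = M₀ gives M(t) = F₁/k + (M₀ − F₁/k)·e^(−kt).
F₁/k = 180.5/0.0004749 = 380100 Tg N; kt = 0.0004749 × 2950 = 1.401, e^(−kt) = 0.2464.
M(2950) = 380100 + (603100 − 380100) × 0.2464 = 380100 + 54940 = 435040 Tg N.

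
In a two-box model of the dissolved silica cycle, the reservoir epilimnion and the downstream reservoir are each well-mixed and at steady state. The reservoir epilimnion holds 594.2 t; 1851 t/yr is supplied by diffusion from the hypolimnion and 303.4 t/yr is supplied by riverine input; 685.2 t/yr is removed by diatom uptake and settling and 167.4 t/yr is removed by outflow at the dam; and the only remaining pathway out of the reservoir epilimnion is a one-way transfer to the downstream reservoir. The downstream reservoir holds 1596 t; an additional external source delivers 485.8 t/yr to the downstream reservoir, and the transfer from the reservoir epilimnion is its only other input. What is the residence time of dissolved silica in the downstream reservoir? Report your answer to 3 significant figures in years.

Balance the reservoir epilimnion: ΣF_in = 1851 + 303.4 = 2154.4 t/yr.
Transfer to the downstream reservoir = ΣF_in − (685.2 + 167.4) = 1301.8 t/yr.
Total input to the downstream reservoir = 1301.8 + 485.8 = 1787.6 t/yr; at steady state this equals its total output.
τ = M / F = 1596 / 1787.6 = 0.8928 yr.

0.893 yr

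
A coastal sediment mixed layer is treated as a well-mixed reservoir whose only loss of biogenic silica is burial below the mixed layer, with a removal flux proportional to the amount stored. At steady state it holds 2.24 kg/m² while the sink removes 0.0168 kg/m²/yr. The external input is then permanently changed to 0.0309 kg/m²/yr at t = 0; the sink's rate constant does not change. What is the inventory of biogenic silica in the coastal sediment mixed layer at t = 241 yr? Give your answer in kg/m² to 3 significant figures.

3.81 kg/m²

The sink rate constant is k = F₀/M₀ = 0.0168/2.24 = 0.007500 yr⁻¹.
Solving dM/dt = F₁ − kM with M(0) = M₀ gives M(t) = F₁/k + (M₀ − F₁/k)·e^(−kt).
F₁/k = 0.0309/0.007500 = 4.1200 kg/m²; kt = 0.007500 × 241 = 1.807, e^(−kt) = 0.1641.
M(241) = 4.1200 + (2.24 − 4.1200) × 0.1641 = 4.1200 − 0.3084 = 3.8116 kg/m².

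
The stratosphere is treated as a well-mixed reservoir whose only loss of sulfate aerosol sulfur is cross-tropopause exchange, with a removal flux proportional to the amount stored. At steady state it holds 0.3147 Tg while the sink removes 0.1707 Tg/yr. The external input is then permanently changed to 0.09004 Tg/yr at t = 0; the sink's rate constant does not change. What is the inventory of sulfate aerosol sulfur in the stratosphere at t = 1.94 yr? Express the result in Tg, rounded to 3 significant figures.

The sink rate constant is k = F₀/M₀ = 0.1707/0.3147 = 0.5424 yr⁻¹.
Solving dM/dt = F₁ − kM with M(0) = M₀ gives M(t) = F₁/k + (M₀ − F₁/k)·e^(−kt).
F₁/k = 0.09004/0.5424 = 0.16600 Tg; kt = 0.5424 × 1.94 = 1.052, e^(−kt) = 0.3491.
M(1.94) = 0.16600 + (0.3147 − 0.16600) × 0.3491 = 0.16600 + 0.05192 = 0.21791 Tg.

0.218 Tg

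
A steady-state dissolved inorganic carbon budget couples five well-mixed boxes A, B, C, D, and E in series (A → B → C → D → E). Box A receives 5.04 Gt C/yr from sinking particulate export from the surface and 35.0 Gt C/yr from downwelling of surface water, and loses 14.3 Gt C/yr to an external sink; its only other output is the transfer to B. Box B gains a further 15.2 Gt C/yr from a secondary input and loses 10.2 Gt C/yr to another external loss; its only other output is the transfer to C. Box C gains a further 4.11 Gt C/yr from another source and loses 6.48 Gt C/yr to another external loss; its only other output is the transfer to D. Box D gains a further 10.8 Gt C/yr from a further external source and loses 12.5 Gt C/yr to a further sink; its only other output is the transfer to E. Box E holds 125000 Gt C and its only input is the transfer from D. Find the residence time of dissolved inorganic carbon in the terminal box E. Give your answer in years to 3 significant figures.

4690 yr

Box A: F(A→B) = (5.04 + 35.0) − 14.3 = 25.740 Gt C/yr.
Box B: F(B→C) = (25.740 + 15.2) − 10.2 = 30.740 Gt C/yr.
Box C: F(C→D) = (30.740 + 4.11) − 6.48 = 28.370 Gt C/yr.
Box D: F(D→E) = (28.370 + 10.8) − 12.5 = 26.670 Gt C/yr.
Box E throughput = its input = 26.670 Gt C/yr; τ = 125000 / 26.670 = 4687 yr.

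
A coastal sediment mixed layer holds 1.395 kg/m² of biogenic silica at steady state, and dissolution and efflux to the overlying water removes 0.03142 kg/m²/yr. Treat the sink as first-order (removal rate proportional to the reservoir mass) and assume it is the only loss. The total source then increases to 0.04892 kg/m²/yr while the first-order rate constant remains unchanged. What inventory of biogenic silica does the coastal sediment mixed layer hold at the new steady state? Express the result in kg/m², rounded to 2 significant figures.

2.2 kg/m²

Rate constant k = F/M = 0.03142 / 1.395 = 0.02252 yr⁻¹.
At the new steady state, source = k·M_new ⇒ M_new = 0.04892 / 0.02252 = 2.172 kg/m².
(Equivalently M_new = M × F_new/F_old = 1.395 × 0.04892/0.03142.)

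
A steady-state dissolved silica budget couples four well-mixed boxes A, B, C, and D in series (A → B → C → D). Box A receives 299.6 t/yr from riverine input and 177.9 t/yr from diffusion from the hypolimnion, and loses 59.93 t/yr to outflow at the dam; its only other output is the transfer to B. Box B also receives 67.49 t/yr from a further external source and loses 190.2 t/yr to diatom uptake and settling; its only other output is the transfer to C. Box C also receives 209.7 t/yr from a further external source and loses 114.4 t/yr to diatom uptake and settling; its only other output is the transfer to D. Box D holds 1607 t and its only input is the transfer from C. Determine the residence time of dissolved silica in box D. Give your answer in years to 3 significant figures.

4.12 yr

Box A: F(A→B) = (299.6 + 177.9) − 59.93 = 417.57 t/yr.
Box B: F(B→C) = (417.57 + 67.49) − 190.2 = 294.86 t/yr.
Box C: F(C→D) = (294.86 + 209.7) − 114.4 = 390.16 t/yr.
Box D throughput = its input = 390.16 t/yr; τ = 1607 / 390.16 = 4.119 yr.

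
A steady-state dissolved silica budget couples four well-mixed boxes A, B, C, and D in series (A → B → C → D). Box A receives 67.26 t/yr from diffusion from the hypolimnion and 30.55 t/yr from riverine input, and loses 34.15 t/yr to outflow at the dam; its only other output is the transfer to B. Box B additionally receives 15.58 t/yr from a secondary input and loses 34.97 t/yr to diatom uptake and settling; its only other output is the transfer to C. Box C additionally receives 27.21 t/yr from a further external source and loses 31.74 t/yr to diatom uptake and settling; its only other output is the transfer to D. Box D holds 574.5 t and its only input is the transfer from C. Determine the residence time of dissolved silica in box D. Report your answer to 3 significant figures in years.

Box A: F(A→B) = (67.26 + 30.55) − 34.15 = 63.660 t/yr.
Box B: F(B→C) = (63.660 + 15.58) − 34.97 = 44.270 t/yr.
Box C: F(C→D) = (44.270 + 27.21) − 31.74 = 39.740 t/yr.
Box D throughput = its input = 39.740 t/yr; τ = 574.5 / 39.740 = 14.46 yr.

14.5 yr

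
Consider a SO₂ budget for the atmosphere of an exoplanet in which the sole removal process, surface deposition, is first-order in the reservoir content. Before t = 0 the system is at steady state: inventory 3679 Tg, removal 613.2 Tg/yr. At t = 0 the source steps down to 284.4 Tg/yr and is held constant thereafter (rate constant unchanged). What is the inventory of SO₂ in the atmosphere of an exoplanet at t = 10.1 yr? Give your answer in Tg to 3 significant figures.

τ = M₀/F₀ = 3679/613.2 = 6.000 yr; rate constant k = 1/τ.
New steady state M_∞ = F₁/k = F₁·τ = 284.4 × 6.000 = 1706.3 Tg.
M(t) = M_∞ + (M₀ − M_∞)·e^(−t/τ); t/τ = 10.1/6.000 = 1.683, so e^(−t/τ) = 0.1857.
M(t) = 1706.3 + 1973 × 0.1857 = 2072.7 Tg.

2070 Tg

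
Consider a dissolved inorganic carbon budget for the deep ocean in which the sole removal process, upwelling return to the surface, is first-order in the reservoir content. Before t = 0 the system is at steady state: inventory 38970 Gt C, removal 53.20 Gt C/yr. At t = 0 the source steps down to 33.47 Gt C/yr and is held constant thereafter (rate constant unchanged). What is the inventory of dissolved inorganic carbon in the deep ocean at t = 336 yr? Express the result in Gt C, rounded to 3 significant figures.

Residence time τ = M₀/F₀ = 732.5 yr. The eventual steady state is M_∞ = M₀·(F₁/F₀) = 38970 × 33.47/53.20 = 24517 Gt C.
The anomaly ΔM(t) = M(t) − M_∞ decays as ΔM₀·e^(−t/τ) with ΔM₀ = 38970 − 24517 = 14450 Gt C.
At t = 336 yr, e^(−t/τ) = e^(−0.4587) = 0.6321, so ΔM = 9136 Gt C and M = 24517 + 9136 = 33653 Gt C.

33700 Gt C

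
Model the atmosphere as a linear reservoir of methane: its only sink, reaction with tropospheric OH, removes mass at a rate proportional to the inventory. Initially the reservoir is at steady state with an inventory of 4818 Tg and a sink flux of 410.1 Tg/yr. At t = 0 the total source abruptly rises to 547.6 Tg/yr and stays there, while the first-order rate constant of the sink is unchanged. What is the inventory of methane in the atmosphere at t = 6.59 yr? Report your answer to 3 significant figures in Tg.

The sink rate constant is k = F₀/M₀ = 410.1/4818 = 0.08512 yr⁻¹.
Solving dM/dt = F₁ − kM with M(0) = M₀ gives M(t) = F₁/k + (M₀ − F₁/k)·e^(−kt).
F₁/k = 547.6/0.08512 = 6433.4 Tg; kt = 0.08512 × 6.59 = 0.5609, e^(−kt) = 0.5707.
M(6.59) = 6433.4 + (4818 − 6433.4) × 0.5707 = 6433.4 − 921.9 = 5511.5 Tg.

5510 Tg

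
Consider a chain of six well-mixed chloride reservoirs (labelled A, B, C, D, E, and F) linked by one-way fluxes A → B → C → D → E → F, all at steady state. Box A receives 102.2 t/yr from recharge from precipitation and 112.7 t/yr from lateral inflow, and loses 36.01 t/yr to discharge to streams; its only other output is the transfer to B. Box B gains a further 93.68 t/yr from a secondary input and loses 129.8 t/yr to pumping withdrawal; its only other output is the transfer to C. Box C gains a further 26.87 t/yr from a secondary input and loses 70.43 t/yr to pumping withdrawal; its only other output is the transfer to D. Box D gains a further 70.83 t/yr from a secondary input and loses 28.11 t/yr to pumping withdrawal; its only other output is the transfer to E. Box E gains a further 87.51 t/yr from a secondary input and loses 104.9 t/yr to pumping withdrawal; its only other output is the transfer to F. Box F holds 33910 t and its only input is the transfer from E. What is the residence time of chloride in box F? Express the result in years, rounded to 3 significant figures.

Box A: F(A→B) = (102.2 + 112.7) − 36.01 = 178.89 t/yr.
Box B: F(B→C) = (178.89 + 93.68) − 129.8 = 142.77 t/yr.
Box C: F(C→D) = (142.77 + 26.87) − 70.43 = 99.210 t/yr.
Box D: F(D→E) = (99.210 + 70.83) − 28.11 = 141.93 t/yr.
Box E: F(E→F) = (141.93 + 87.51) − 104.9 = 124.54 t/yr.
Box F throughput = its input = 124.54 t/yr; τ = 33910 / 124.54 = 272.3 yr.

272 yr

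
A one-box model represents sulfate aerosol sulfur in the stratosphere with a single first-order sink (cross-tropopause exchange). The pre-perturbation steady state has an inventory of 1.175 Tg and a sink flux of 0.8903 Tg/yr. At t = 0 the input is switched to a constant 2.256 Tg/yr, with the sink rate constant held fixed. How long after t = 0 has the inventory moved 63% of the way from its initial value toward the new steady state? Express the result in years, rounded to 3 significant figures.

τ = M₀/F₀ = 1.175/0.8903 = 1.320 yr.
The remaining gap fraction is e^(−t/τ); 63% covered ⇒ e^(−t/τ) = 0.370.
t = −τ ln(0.370) = 1.320 × 0.9943 = 1.312 yr.

1.31 yr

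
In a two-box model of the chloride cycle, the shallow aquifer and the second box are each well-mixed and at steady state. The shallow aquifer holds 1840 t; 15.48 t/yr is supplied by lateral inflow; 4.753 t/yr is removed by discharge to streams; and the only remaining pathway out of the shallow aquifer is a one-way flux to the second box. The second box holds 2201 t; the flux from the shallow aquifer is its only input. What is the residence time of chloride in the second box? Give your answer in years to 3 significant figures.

Balance the shallow aquifer: ΣF_in = 15.480 t/yr.
Flux to the second box = ΣF_in − (4.753) = 10.727 t/yr.
At steady state the output of the second box equals its input, 10.727 t/yr.
τ = M / F = 2201 / 10.727 = 205.2 yr.

205 yr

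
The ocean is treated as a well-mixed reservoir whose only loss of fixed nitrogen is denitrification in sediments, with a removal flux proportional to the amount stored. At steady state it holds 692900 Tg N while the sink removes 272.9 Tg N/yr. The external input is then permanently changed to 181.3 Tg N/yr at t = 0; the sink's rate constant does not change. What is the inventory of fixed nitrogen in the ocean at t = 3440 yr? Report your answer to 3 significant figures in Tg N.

520000 Tg N

Residence time τ = M₀/F₀ = 2539 yr. The eventual steady state is M_∞ = M₀·(F₁/F₀) = 692900 × 181.3/272.9 = 460330 Tg N.
The anomaly ΔM(t) = M(t) − M_∞ decays as ΔM₀·e^(−t/τ) with ΔM₀ = 692900 − 460330 = 232600 Tg N.
At t = 3440 yr, e^(−t/τ) = e^(−1.355) = 0.2580, so ΔM = 60000 Tg N and M = 460330 + 60000 = 520330 Tg N.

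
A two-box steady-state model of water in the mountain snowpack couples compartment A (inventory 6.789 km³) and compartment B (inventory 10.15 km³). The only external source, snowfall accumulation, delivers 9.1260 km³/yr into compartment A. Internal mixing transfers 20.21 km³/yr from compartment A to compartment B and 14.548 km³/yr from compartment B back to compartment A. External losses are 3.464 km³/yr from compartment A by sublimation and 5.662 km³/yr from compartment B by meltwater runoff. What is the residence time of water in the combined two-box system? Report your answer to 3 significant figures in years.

Residence time in the combined system uses the total inventory and the total *external* removal — internal exchanges between the two boxes cancel.
M_total = 6.789 + 10.15 = 16.939 km³.
ΣF_external_out = 3.464 + 5.662 = 9.1260 km³/yr.
τ = M_total / ΣF_ext = 16.939 / 9.1260 = 1.856 yr.

1.86 yr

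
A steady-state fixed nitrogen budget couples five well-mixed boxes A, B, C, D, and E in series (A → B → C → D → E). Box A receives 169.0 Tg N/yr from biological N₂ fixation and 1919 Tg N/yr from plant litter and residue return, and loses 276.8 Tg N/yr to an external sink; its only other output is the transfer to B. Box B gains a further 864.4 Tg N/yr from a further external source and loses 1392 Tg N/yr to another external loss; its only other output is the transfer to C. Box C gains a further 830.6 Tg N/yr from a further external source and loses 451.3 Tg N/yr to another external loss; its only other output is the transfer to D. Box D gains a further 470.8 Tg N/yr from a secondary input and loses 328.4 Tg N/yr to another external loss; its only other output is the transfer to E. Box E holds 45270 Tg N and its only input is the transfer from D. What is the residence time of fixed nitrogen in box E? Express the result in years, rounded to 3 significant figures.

Box A: F(A→B) = (169.0 + 1919) − 276.8 = 1811.2 Tg N/yr.
Box B: F(B→C) = (1811.2 + 864.4) − 1392 = 1283.6 Tg N/yr.
Box C: F(C→D) = (1283.6 + 830.6) − 451.3 = 1662.9 Tg N/yr.
Box D: F(D→E) = (1662.9 + 470.8) − 328.4 = 1805.3 Tg N/yr.
Box E throughput = its input = 1805.3 Tg N/yr; τ = 45270 / 1805.3 = 25.08 yr.

25.1 yr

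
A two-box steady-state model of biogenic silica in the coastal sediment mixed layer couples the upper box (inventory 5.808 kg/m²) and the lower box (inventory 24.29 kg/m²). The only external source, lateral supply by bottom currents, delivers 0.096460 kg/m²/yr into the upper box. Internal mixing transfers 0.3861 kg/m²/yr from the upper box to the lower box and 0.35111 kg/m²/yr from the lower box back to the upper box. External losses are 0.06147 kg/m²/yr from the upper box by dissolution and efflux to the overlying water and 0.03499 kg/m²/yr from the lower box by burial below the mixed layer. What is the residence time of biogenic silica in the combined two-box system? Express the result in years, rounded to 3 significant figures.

312 yr

Residence time in the combined system uses the total inventory and the total *external* removal — internal exchanges between the two boxes cancel.
M_total = 5.808 + 24.29 = 30.098 kg/m².
ΣF_external_out = 0.06147 + 0.03499 = 0.096460 kg/m²/yr.
τ = M_total / ΣF_ext = 30.098 / 0.096460 = 312.0 yr.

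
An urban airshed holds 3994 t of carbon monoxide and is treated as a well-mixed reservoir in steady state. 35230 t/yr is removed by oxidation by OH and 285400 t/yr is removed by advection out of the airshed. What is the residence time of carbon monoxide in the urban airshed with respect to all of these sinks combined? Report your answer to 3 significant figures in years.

Total removal flux = 35230 + 285400 = 320630 t/yr.
τ = M / ΣF_out = 3994 / 320630 = 0.01246 yr.

0.0125 yr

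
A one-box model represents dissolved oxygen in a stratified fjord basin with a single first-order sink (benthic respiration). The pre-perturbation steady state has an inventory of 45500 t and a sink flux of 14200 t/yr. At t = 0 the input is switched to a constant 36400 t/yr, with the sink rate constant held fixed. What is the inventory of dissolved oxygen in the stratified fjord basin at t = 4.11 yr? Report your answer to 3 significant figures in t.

96900 t

Residence time τ = M₀/F₀ = 3.204 yr. The eventual steady state is M_∞ = M₀·(F₁/F₀) = 45500 × 36400/14200 = 116630 t.
The anomaly ΔM(t) = M(t) − M_∞ decays as ΔM₀·e^(−t/τ) with ΔM₀ = 45500 − 116630 = −71130 t.
At t = 4.11 yr, e^(−t/τ) = e^(−1.283) = 0.2773, so ΔM = −19720 t and M = 116630 − 19720 = 96909 t.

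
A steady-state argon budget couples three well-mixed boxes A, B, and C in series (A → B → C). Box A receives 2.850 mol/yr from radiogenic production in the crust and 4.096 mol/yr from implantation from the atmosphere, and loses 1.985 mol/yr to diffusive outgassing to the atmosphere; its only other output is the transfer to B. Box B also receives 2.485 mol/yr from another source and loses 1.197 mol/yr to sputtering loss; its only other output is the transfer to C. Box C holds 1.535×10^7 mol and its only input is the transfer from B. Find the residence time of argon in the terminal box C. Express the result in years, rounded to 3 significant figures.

Box A: F(A→B) = (2.850 + 4.096) − 1.985 = 4.9610 mol/yr.
Box B: F(B→C) = (4.9610 + 2.485) − 1.197 = 6.2490 mol/yr.
Box C throughput = its input = 6.2490 mol/yr; τ = 1.535×10^7 / 6.2490 = 2.456×10^6 yr.

2.46×10^6 yr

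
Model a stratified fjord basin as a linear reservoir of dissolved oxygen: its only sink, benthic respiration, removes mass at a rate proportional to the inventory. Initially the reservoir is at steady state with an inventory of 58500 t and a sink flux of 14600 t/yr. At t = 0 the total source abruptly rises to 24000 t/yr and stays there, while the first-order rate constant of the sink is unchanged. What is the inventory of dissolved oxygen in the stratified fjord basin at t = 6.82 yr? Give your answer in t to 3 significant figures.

Residence time τ = M₀/F₀ = 4.007 yr. The eventual steady state is M_∞ = M₀·(F₁/F₀) = 58500 × 24000/14600 = 96164 t.
The anomaly ΔM(t) = M(t) − M_∞ decays as ΔM₀·e^(−t/τ) with ΔM₀ = 58500 − 96164 = −37660 t.
At t = 6.82 yr, e^(−t/τ) = e^(−1.702) = 0.1823, so ΔM = −6866 t and M = 96164 − 6866 = 89298 t.

89300 t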